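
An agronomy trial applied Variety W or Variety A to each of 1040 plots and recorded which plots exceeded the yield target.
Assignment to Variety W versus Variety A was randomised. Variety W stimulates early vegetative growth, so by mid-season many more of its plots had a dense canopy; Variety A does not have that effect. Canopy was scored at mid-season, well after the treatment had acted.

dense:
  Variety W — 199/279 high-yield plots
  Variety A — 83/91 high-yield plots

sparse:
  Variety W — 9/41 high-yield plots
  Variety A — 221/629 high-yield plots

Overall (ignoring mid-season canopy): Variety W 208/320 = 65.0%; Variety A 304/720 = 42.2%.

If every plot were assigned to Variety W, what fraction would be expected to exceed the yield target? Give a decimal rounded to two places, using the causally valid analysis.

Because the variety influences mid-season canopy, mid-season canopy is a post-treatment mediator, not a confounder. Stratifying on it would bias the estimate; the causal effect is the crude pooled difference.
So P(outcome | do(Variety W)) is just the pooled rate for Variety W: 208/320 = 0.650.

0.65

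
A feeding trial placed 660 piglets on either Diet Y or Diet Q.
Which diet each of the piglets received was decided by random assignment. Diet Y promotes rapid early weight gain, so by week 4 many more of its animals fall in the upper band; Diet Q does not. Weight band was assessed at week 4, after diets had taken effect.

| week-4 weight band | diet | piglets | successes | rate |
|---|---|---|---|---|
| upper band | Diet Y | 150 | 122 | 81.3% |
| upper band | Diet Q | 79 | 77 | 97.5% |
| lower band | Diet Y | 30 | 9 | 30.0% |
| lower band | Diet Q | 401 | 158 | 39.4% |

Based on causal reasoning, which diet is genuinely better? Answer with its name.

Diet Y

Week-4 weight band here is a post-treatment variable shaped by the diet; conditioning on it would introduce bias rather than remove it. The overall comparison is the causal one.
Pooled: Diet Y 72.8% vs Diet Q 49.0%; Diet Y is higher overall.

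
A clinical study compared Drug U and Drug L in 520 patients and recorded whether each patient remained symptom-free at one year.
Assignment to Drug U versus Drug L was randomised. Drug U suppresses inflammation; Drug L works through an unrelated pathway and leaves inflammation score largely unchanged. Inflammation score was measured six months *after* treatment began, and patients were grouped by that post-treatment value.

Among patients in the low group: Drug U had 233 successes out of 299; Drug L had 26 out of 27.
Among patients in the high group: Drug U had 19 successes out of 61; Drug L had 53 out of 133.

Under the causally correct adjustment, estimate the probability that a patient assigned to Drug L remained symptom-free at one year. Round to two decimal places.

Drug L is higher inside every inflammation score stratum but Drug U is higher in aggregate. Whether to stratify depends on how inflammation score relates to the drug.
Inflammation score lies on the pathway drug → inflammation score → outcome, so adjusting for it blocks the indirect effect. For the total causal effect of drug, use the unadjusted pooled rates.
So P(outcome | do(Drug L)) is just the pooled rate for Drug L: 79/160 = 0.494.

0.49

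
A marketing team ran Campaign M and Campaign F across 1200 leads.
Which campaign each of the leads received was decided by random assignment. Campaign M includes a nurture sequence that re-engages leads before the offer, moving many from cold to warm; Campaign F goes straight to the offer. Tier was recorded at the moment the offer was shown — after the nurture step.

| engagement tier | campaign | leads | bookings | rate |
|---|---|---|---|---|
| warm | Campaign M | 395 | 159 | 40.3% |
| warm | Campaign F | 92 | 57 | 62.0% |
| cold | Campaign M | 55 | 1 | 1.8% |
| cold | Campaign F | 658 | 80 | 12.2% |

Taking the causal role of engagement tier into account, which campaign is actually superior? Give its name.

Within every engagement tier level Campaign F has the higher rate, yet pooled Campaign M does — Simpson's reversal.
Engagement tier is recorded after the campaign and is itself shifted by it — it sits on the causal path from campaign to outcome. Conditioning on a mediator would strip out part of the effect we want; the pooled comparison gives the total causal effect.
Pooled: Campaign M 35.6% vs Campaign F 18.3%; Campaign M is higher overall.

Campaign M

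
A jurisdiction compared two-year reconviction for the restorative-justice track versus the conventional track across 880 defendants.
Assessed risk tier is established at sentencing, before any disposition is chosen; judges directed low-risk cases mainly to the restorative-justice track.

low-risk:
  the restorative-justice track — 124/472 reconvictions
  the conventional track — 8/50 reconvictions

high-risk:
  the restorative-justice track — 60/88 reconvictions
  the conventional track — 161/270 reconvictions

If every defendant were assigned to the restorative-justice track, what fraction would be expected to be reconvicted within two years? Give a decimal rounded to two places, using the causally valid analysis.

0.43

Here assessed risk tier is a common cause — it drives both which disposition a case falls under and the outcome. The crude comparison mixes populations; the stratum-specific rates are the causally relevant ones.
Standardising the restorative-justice track to the population assessed risk tier mix: 0.593·124/472 + 0.407·60/88 = 0.433.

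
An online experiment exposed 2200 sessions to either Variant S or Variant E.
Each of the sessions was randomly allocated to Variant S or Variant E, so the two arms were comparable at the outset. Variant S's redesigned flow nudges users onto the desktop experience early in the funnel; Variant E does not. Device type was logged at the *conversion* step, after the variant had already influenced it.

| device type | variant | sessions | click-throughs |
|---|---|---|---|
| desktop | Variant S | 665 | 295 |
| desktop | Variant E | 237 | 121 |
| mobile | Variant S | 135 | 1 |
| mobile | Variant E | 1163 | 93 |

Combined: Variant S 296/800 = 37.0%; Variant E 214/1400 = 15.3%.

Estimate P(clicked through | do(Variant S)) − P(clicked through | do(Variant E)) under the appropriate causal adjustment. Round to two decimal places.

The device type-specific comparison favours Variant E throughout, but the pooled figures favour Variant S. The question is whether to condition on device type.
Device type is downstream of the variant. One should not condition on a consequence of treatment, so the overall rates are the right comparison.
The causal difference is the pooled difference: 0.370 − 0.153 = +0.217.

+0.22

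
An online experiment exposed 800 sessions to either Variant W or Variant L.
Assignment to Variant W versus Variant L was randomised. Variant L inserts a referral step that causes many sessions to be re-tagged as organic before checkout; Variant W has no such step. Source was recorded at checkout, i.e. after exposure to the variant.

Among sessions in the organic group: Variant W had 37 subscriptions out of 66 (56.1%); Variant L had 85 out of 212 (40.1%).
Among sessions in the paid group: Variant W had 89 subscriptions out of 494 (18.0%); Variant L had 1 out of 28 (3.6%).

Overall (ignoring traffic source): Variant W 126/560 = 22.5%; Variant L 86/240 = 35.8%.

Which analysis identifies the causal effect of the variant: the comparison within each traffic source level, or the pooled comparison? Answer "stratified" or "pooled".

pooled

Traffic source is downstream of the variant. One should not condition on a consequence of treatment, so the overall rates are the right comparison.
Pooled: Variant W 22.5% vs Variant L 35.8%; Variant L is higher overall.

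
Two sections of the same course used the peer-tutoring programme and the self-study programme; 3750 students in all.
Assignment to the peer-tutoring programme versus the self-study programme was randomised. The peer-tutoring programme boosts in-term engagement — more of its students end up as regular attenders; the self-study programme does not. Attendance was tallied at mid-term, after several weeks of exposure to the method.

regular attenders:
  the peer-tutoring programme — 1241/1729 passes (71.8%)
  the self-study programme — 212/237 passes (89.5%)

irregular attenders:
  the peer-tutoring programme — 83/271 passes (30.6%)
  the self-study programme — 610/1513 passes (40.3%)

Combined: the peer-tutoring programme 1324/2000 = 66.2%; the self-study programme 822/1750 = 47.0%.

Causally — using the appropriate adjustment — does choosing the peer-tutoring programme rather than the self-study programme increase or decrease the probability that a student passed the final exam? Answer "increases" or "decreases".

increases

The mid-term attendance-specific comparison favours the self-study programme throughout, but the pooled figures favour the peer-tutoring programme. The question is whether to condition on mid-term attendance.
Mid-term attendance here is a post-treatment variable shaped by the teaching method; conditioning on it would introduce bias rather than remove it. The overall comparison is the causal one.
Pooled: the peer-tutoring programme 66.2% vs the self-study programme 47.0%; the peer-tutoring programme is higher overall.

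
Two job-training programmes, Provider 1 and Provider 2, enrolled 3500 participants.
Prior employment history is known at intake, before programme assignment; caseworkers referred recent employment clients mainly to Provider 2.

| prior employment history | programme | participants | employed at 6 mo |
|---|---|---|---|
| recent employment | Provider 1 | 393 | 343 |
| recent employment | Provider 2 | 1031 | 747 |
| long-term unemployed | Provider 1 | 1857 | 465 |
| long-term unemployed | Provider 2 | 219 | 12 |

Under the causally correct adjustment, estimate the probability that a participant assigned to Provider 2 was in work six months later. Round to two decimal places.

0.33

The prior employment history-specific comparison favours Provider 1 throughout, but the pooled figures favour Provider 2. The question is whether to condition on prior employment history.
Here prior employment history is a common cause — it drives both which programme a case falls under and the outcome. The crude comparison mixes populations; the stratum-specific rates are the causally relevant ones.
Standardising Provider 2 to the population prior employment history mix: 0.407·747/1031 + 0.593·12/219 = 0.327.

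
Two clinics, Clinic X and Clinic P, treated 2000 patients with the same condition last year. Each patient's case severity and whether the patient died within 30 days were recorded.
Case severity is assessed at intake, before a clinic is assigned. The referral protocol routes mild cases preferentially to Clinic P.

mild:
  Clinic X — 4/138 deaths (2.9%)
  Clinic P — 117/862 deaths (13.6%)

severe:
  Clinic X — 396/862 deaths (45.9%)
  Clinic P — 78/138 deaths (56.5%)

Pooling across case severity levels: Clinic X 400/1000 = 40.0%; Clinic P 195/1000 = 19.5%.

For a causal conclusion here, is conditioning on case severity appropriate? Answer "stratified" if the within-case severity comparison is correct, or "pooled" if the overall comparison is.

stratified

Since case severity is a pre-existing factor (not a product of the clinic) and it affects the outcome on its own, it is a confounder. The stratified rates, not the pooled rate, identify the causal effect.
Within each level — mild: 2.9% vs 13.6%; severe: 45.9% vs 56.5% — Clinic X is lower every time.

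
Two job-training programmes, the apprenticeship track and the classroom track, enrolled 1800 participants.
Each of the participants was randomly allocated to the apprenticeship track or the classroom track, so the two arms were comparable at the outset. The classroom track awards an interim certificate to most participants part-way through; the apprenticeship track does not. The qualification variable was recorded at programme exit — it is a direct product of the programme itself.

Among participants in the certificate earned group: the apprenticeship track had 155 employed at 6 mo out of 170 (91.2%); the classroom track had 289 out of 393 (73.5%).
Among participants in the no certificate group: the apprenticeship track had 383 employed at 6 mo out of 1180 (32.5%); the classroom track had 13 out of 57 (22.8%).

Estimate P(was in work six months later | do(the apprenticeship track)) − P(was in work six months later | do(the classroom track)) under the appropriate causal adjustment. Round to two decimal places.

Qualification attained during the programme is recorded after the programme and is itself shifted by it — it sits on the causal path from programme to outcome. Conditioning on a mediator would strip out part of the effect we want; the pooled comparison gives the total causal effect.
The causal difference is the pooled difference: 0.399 − 0.671 = -0.273.

-0.27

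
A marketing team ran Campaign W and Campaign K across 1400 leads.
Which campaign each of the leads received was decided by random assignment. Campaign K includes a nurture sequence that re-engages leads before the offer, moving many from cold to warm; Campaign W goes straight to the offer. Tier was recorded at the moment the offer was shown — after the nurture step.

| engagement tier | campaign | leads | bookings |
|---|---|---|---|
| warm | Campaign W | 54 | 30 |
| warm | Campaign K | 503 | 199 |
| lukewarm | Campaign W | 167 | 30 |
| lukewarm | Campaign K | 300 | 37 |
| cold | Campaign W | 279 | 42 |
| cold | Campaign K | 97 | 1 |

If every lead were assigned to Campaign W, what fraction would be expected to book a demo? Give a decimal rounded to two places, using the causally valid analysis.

Within every engagement tier level Campaign W has the higher rate, yet pooled Campaign K does — Simpson's reversal.
Engagement tier is downstream of the campaign. One should not condition on a consequence of treatment, so the overall rates are the right comparison.
So P(outcome | do(Campaign W)) is just the pooled rate for Campaign W: 102/500 = 0.204.

0.20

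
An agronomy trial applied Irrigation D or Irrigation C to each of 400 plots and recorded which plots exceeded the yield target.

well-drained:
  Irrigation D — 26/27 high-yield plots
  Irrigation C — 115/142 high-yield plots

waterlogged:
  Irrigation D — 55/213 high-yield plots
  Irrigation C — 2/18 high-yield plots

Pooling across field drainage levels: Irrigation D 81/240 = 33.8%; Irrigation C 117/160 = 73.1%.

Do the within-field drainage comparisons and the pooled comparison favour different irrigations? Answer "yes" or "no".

Within each field drainage level (well-drained 96.3% vs 81.0%; waterlogged 25.8% vs 11.1%), Irrigation D has the higher rate every time. Pooled: 33.8% vs 73.1% — Irrigation C has the higher rate overall. The two comparisons disagree.

yes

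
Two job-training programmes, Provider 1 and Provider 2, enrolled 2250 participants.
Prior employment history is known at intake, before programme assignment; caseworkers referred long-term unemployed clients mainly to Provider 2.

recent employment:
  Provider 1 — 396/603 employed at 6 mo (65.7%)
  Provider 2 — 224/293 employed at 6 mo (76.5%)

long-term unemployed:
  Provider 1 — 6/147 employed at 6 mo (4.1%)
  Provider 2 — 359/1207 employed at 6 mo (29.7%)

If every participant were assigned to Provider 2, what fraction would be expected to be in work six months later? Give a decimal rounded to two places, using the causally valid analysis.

Provider 2 is higher inside every prior employment history stratum but Provider 1 is higher in aggregate. Whether to stratify depends on how prior employment history relates to the programme.
Prior employment history is set before the programme has any effect — it is not caused by the programme — and it independently drives the outcome. That makes it a confounder, so the causal comparison is within prior employment history levels.
Standardising Provider 2 to the population prior employment history mix: 0.398·224/293 + 0.602·359/1207 = 0.483.

0.48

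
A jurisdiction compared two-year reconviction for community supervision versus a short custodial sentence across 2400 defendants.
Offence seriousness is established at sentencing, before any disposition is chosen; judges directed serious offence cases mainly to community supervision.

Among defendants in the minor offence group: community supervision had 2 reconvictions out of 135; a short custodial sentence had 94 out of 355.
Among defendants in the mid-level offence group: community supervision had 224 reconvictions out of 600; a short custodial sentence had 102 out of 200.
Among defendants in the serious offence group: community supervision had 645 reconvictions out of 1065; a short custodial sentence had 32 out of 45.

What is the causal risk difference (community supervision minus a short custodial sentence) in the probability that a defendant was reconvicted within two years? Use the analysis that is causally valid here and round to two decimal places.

-0.15

The imbalance in offence seriousness arose from how defendants were allocated, not from anything the disposition did; and offence seriousness independently affects the outcome. The pooled gap is confounded — condition on offence seriousness.
Adjusting over the population distribution of offence seriousness: 0.204·(0.015−0.265) + 0.333·(0.373−0.510) + 0.463·(0.606−0.711) = -0.145.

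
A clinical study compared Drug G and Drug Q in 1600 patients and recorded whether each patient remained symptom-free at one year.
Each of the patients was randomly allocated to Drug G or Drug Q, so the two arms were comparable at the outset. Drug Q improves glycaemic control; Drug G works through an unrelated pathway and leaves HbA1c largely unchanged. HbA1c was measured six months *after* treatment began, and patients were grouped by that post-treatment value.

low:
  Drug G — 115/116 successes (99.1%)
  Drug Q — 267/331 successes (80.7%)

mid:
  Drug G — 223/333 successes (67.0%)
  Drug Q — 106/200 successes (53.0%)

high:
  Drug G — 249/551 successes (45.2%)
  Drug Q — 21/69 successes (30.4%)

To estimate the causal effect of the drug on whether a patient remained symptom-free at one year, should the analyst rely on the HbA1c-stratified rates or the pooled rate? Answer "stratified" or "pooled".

The stratified and pooled comparisons disagree (Drug G wins within each HbA1c; Drug Q wins overall), so the answer turns on the causal role of HbA1c.
The distribution of HbA1c is itself part of what the drug does — it is an intermediate outcome. Holding it fixed would remove that part of the effect; the total effect is the pooled difference.
Pooled: Drug G 58.7% vs Drug Q 65.7%; Drug Q is higher overall.

pooled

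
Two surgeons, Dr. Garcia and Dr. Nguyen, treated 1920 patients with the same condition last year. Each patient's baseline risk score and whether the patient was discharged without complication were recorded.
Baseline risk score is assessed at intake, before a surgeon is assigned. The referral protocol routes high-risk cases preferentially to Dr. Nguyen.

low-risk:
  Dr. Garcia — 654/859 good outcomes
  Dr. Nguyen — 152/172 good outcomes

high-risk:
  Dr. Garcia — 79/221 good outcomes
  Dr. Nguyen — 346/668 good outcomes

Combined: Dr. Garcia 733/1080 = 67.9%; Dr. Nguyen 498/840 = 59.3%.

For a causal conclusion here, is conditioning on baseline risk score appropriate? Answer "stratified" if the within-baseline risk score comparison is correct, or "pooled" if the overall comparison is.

The stratified and pooled comparisons disagree (Dr. Nguyen wins within each baseline risk score; Dr. Garcia wins overall), so the answer turns on the causal role of baseline risk score.
The imbalance in baseline risk score arose from how patients were allocated, not from anything the surgeon did; and baseline risk score independently affects the outcome. The pooled gap is confounded — condition on baseline risk score.
Within each level — low-risk: 76.1% vs 88.4%; high-risk: 35.7% vs 51.8% — Dr. Nguyen is higher every time.

stratified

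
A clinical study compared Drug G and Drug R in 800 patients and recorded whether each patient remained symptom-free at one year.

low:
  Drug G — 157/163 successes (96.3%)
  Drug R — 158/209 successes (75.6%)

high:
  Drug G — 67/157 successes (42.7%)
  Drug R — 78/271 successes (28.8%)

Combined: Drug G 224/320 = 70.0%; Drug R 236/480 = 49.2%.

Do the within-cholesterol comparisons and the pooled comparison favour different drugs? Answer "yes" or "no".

Within each cholesterol level (low 96.3% vs 75.6%; high 42.7% vs 28.8%), Drug G has the higher rate every time. Pooled: 70.0% vs 49.2% — Drug G has the higher rate overall. They agree.

no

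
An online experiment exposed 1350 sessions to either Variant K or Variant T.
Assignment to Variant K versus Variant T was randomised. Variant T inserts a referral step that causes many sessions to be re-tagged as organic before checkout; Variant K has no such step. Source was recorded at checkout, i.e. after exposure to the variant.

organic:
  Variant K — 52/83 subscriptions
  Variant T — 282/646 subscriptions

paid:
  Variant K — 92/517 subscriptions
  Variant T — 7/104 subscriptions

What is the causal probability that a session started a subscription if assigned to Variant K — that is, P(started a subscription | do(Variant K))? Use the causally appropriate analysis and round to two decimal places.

0.24

The distribution of traffic source is itself part of what the variant does — it is an intermediate outcome. Holding it fixed would remove that part of the effect; the total effect is the pooled difference.
So P(outcome | do(Variant K)) is just the pooled rate for Variant K: 144/600 = 0.240.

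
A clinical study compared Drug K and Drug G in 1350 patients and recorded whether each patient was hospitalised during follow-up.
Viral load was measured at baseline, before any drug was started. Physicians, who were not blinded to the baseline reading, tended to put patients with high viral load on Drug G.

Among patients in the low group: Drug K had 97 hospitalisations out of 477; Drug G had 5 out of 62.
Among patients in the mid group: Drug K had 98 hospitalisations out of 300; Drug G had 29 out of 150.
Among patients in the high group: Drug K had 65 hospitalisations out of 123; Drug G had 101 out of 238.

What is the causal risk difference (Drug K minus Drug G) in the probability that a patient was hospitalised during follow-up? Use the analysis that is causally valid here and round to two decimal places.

+0.12

Drug G is lower inside every viral load stratum but Drug K is lower in aggregate. Whether to stratify depends on how viral load relates to the drug.
Nothing the drug does changes viral load; the imbalance is an allocation artefact. With viral load also predicting the outcome, the pooled figure is confounded, and the within-stratum comparison is the causal one.
Adjusting over the population distribution of viral load: 0.399·(0.203−0.081) + 0.333·(0.327−0.193) + 0.267·(0.528−0.424) = +0.121.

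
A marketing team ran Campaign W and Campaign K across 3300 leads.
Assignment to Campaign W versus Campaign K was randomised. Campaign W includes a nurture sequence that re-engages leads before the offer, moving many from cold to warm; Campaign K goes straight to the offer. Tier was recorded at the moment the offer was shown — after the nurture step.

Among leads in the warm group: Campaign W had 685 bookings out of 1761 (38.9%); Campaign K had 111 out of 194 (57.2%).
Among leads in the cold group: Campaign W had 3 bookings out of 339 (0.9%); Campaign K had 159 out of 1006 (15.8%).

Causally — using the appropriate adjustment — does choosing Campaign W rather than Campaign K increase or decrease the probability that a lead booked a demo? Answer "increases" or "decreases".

increases

Because the campaign influences engagement tier, engagement tier is a post-treatment mediator, not a confounder. Stratifying on it would bias the estimate; the causal effect is the crude pooled difference.
Pooled: Campaign W 32.8% vs Campaign K 22.5%; Campaign W is higher overall.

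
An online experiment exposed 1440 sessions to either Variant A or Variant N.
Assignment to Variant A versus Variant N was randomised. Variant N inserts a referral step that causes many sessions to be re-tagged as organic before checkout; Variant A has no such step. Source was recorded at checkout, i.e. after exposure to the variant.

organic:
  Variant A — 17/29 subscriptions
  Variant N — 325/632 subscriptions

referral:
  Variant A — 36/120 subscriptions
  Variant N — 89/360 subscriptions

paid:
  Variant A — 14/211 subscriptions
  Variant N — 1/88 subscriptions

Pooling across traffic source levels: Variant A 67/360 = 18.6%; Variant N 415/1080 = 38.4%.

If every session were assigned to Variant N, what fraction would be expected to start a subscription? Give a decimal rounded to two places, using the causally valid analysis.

0.38

Variant A is higher inside every traffic source stratum but Variant N is higher in aggregate. Whether to stratify depends on how traffic source relates to the variant.
Traffic source is downstream of the variant. One should not condition on a consequence of treatment, so the overall rates are the right comparison.
So P(outcome | do(Variant N)) is just the pooled rate for Variant N: 415/1080 = 0.384.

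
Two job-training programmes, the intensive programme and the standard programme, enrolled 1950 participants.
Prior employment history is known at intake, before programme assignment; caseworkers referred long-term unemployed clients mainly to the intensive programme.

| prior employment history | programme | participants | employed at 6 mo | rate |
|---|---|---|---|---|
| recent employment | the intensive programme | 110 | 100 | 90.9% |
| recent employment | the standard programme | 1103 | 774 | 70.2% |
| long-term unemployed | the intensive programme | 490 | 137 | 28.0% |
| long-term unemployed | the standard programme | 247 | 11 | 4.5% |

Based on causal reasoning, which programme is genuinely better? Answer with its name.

the intensive programme

the intensive programme is higher inside every prior employment history stratum but the standard programme is higher in aggregate. Whether to stratify depends on how prior employment history relates to the programme.
The imbalance in prior employment history arose from how participants were allocated, not from anything the programme did; and prior employment history independently affects the outcome. The pooled gap is confounded — condition on prior employment history.
Within each level — recent employment: 90.9% vs 70.2%; long-term unemployed: 28.0% vs 4.5% — the intensive programme is higher every time.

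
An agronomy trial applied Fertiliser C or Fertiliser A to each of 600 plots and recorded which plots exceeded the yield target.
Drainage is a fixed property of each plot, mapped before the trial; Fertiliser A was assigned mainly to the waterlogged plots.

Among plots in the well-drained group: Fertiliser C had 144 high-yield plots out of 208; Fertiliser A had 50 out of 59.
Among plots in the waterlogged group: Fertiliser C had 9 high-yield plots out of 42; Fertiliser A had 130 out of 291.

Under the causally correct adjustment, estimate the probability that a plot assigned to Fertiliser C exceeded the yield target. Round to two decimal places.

Here field drainage is a common cause — it drives both which fertiliser a case falls under and the outcome. The crude comparison mixes populations; the stratum-specific rates are the causally relevant ones.
Standardising Fertiliser C to the population field drainage mix: 0.445·144/208 + 0.555·9/42 = 0.427.

0.43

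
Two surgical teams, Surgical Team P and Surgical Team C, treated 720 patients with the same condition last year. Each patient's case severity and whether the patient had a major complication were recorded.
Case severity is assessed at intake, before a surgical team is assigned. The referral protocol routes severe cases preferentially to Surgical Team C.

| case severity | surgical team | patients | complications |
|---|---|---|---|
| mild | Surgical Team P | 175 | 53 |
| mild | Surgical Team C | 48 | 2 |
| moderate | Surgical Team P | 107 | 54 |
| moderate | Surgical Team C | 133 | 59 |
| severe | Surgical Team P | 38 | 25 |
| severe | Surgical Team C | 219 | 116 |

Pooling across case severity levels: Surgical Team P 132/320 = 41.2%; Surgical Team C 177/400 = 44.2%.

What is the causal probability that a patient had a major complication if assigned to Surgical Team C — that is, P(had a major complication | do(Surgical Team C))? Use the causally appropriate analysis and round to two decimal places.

Within every case severity level Surgical Team C has the lower rate, yet pooled Surgical Team P does — Simpson's reversal.
Case severity differs across surgical teams for reasons unrelated to any effect of the surgical team itself, and it separately predicts the outcome — a classic confounder. We must compare within case severity levels.
Standardising Surgical Team C to the population case severity mix: 0.310·2/48 + 0.333·59/133 + 0.357·116/219 = 0.350.

0.35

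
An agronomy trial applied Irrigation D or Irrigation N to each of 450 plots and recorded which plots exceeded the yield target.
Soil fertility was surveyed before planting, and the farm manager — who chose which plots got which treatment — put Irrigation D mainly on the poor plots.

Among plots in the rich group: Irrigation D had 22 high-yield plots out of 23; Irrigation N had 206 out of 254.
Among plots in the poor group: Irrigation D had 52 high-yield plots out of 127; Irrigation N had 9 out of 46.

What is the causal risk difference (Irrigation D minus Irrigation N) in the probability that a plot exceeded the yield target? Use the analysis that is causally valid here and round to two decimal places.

+0.17

The imbalance in soil fertility arose from how plots were allocated, not from anything the irrigation did; and soil fertility independently affects the outcome. The pooled gap is confounded — condition on soil fertility.
Adjusting over the population distribution of soil fertility: 0.616·(0.957−0.811) + 0.384·(0.409−0.196) = +0.172.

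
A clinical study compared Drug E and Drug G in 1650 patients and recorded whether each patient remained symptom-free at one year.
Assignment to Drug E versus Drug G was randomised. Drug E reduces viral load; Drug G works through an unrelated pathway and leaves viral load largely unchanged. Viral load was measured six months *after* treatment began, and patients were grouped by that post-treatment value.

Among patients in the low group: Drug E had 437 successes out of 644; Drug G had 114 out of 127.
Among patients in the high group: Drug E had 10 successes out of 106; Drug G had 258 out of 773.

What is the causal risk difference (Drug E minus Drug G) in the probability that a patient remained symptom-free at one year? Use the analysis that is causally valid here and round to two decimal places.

Within every viral load level Drug G has the higher rate, yet pooled Drug E does — Simpson's reversal.
Viral load is downstream of the drug. One should not condition on a consequence of treatment, so the overall rates are the right comparison.
The causal difference is the pooled difference: 0.596 − 0.413 = +0.183.

+0.18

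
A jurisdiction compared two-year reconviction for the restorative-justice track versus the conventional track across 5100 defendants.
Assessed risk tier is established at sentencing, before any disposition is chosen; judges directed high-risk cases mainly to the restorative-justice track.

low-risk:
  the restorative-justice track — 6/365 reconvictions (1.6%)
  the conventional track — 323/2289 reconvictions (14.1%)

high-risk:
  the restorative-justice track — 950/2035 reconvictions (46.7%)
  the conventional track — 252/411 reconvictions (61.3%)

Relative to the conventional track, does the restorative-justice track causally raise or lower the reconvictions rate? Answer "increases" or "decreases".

decreases

Assessed risk tier satisfies the back-door criterion: it is not a descendant of the disposition, and it blocks the spurious path from disposition to outcome. Adjusting for it (i.e., using the within-assessed risk tier rates) gives the causal effect.
Within each level — low-risk: 1.6% vs 14.1%; high-risk: 46.7% vs 61.3% — the restorative-justice track is lower every time.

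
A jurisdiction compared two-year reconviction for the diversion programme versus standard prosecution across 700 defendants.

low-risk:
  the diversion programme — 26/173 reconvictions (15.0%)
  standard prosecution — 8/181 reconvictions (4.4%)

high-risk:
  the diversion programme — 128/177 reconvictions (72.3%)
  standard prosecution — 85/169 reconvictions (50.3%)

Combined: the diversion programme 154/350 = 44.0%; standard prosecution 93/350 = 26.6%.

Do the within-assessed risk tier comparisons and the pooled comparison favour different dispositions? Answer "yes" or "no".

no

Within each assessed risk tier level (low-risk 15.0% vs 4.4%; high-risk 72.3% vs 50.3%), standard prosecution has the lower rate every time. Pooled: 44.0% vs 26.6% — standard prosecution has the lower rate overall. They agree.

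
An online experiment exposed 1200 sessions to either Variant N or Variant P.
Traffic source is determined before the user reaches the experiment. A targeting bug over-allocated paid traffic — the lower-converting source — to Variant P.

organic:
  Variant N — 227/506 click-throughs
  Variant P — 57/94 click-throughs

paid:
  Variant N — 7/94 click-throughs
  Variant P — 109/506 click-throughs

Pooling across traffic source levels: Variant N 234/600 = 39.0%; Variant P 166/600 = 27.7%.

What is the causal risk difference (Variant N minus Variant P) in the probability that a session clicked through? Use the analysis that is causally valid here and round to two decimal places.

-0.15

Traffic source differs across variants for reasons unrelated to any effect of the variant itself, and it separately predicts the outcome — a classic confounder. We must compare within traffic source levels.
Adjusting over the population distribution of traffic source: 0.500·(0.449−0.606) + 0.500·(0.074−0.215) = -0.149.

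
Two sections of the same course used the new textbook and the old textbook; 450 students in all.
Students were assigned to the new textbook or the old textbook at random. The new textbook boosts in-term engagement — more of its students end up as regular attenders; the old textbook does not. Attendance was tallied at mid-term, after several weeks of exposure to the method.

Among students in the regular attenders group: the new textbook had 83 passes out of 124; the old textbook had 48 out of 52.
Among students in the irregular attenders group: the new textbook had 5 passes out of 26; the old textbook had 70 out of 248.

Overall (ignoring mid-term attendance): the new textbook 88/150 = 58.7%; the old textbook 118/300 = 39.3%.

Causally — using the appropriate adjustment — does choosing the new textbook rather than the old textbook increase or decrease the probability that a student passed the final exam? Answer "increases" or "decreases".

increases

The mid-term attendance-specific comparison favours the old textbook throughout, but the pooled figures favour the new textbook. The question is whether to condition on mid-term attendance.
Mid-term attendance is downstream of the teaching method. One should not condition on a consequence of treatment, so the overall rates are the right comparison.
Pooled: the new textbook 58.7% vs the old textbook 39.3%; the new textbook is higher overall.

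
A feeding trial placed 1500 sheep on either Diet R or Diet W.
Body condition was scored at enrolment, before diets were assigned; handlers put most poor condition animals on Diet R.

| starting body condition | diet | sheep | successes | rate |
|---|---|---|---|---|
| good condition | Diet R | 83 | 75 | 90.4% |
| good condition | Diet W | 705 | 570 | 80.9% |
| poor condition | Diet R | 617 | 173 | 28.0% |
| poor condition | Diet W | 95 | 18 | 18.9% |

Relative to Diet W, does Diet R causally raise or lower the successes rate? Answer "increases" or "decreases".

Nothing the diet does changes starting body condition; the imbalance is an allocation artefact. With starting body condition also predicting the outcome, the pooled figure is confounded, and the within-stratum comparison is the causal one.
Within each level — good condition: 90.4% vs 80.9%; poor condition: 28.0% vs 18.9% — Diet R is higher every time.

increases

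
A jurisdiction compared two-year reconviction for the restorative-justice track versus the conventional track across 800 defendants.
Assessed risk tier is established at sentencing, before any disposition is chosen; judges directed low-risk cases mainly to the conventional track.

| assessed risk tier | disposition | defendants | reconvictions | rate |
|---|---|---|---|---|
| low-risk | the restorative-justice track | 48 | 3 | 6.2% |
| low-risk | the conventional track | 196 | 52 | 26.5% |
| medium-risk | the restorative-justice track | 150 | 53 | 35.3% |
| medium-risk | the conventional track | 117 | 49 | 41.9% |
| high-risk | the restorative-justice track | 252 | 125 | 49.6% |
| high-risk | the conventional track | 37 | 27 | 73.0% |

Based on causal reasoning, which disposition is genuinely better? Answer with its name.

The assessed risk tier-specific comparison favours the restorative-justice track throughout, but the pooled figures favour the conventional track. The question is whether to condition on assessed risk tier.
Since assessed risk tier is a pre-existing factor (not a product of the disposition) and it affects the outcome on its own, it is a confounder. The stratified rates, not the pooled rate, identify the causal effect.
Within each level — low-risk: 6.2% vs 26.5%; medium-risk: 35.3% vs 41.9%; high-risk: 49.6% vs 73.0% — the restorative-justice track is lower every time.

the restorative-justice track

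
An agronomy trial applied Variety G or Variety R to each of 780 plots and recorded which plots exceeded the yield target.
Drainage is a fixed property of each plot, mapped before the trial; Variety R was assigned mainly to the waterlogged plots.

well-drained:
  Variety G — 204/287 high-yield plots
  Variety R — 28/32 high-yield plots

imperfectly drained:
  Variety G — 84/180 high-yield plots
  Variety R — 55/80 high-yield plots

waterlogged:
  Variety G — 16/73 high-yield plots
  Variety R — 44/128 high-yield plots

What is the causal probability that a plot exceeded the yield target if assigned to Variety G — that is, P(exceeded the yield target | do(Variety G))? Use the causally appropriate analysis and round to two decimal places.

0.50

Here field drainage is a common cause — it drives both which variety a case falls under and the outcome. The crude comparison mixes populations; the stratum-specific rates are the causally relevant ones.
Standardising Variety G to the population field drainage mix: 0.409·204/287 + 0.333·84/180 + 0.258·16/73 = 0.503.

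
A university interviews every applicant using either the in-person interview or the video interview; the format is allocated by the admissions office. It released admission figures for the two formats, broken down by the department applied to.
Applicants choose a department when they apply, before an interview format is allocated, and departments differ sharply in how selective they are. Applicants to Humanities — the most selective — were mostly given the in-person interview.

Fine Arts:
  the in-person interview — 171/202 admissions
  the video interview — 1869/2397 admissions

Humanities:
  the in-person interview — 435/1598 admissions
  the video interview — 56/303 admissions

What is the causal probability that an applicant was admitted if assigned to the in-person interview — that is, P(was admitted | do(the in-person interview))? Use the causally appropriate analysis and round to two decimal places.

0.60

Here department is a common cause — it drives both which interview format a case falls under and the outcome. The crude comparison mixes populations; the stratum-specific rates are the causally relevant ones.
Standardising the in-person interview to the population department mix: 0.578·171/202 + 0.422·435/1598 = 0.604.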